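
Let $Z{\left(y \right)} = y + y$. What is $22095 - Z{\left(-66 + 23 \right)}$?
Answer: $22181$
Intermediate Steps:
$Z{\left(y \right)} = 2 y$
$22095 - Z{\left(-66 + 23 \right)} = 22095 - 2 \left(-66 + 23\right) = 22095 - 2 \left(-43\right) = 22095 - -86 = 22095 + 86 = 22181$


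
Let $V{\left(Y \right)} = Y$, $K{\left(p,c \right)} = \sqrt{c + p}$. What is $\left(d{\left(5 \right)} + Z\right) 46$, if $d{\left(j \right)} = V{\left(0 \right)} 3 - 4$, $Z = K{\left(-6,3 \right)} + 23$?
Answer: $874 + 46 i \sqrt{3} \approx 874.0 + 79.674 i$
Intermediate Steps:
$Z = 23 + i \sqrt{3}$ ($Z = \sqrt{3 - 6} + 23 = \sqrt{-3} + 23 = i \sqrt{3} + 23 = 23 + i \sqrt{3} \approx 23.0 + 1.732 i$)
$d{\left(j \right)} = -4$ ($d{\left(j \right)} = 0 \cdot 3 - 4 = 0 - 4 = -4$)
$\left(d{\left(5 \right)} + Z\right) 46 = \left(-4 + \left(23 + i \sqrt{3}\right)\right) 46 = \left(19 + i \sqrt{3}\right) 46 = 874 + 46 i \sqrt{3}$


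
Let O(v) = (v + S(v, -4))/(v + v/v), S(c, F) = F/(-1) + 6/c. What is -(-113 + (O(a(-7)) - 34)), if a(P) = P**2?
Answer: 357547/2450 ≈ 145.94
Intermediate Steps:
S(c, F) = -F + 6/c (S(c, F) = F*(-1) + 6/c = -F + 6/c)
O(v) = (4 + v + 6/v)/(1 + v) (O(v) = (v + (-1*(-4) + 6/v))/(v + v/v) = (v + (4 + 6/v))/(v + 1) = (4 + v + 6/v)/(1 + v))
-(-113 + (O(a(-7)) - 34)) = -(-113 + ((6 + (-7)**2*(4 + (-7)**2))/(((-7)**2)*(1 + (-7)**2)) - 34)) = -(-113 + ((6 + 49*(4 + 49))/(49*(1 + 49)) - 34)) = -(-113 + ((1/49)*(6 + 49*53)/50 - 34)) = -(-113 + ((1/49)*(1/50)*(6 + 2597) - 34)) = -(-113 + ((1/49)*(1/50)*2603 - 34)) = -(-113 + (2603/2450 - 34)) = -(-113 - 80697/2450) = -1*(-357547/2450) = 357547/2450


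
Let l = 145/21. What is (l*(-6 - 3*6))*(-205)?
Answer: 237800/7 ≈ 33971.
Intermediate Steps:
l = 145/21 (l = 145*(1/21) = 145/21 ≈ 6.9048)
(l*(-6 - 3*6))*(-205) = (145*(-6 - 3*6)/21)*(-205) = (145*(-6 - 18)/21)*(-205) = ((145/21)*(-24))*(-205) = -1160/7*(-205) = 237800/7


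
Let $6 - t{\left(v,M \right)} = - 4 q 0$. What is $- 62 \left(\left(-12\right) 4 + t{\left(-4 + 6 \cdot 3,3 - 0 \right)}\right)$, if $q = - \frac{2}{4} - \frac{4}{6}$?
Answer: $2604$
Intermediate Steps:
$q = - \frac{7}{6}$ ($q = \left(-2\right) \frac{1}{4} - \frac{2}{3} = - \frac{1}{2} - \frac{2}{3} = - \frac{7}{6} \approx -1.1667$)
$t{\left(v,M \right)} = 6$ ($t{\left(v,M \right)} = 6 - \left(-4\right) \left(- \frac{7}{6}\right) 0 = 6 - \frac{14}{3} \cdot 0 = 6 - 0 = 6 + 0 = 6$)
$- 62 \left(\left(-12\right) 4 + t{\left(-4 + 6 \cdot 3,3 - 0 \right)}\right) = - 62 \left(\left(-12\right) 4 + 6\right) = - 62 \left(-48 + 6\right) = \left(-62\right) \left(-42\right) = 2604$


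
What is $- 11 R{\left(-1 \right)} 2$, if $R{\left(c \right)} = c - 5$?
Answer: $132$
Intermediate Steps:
$R{\left(c \right)} = -5 + c$ ($R{\left(c \right)} = c - 5 = -5 + c$)
$- 11 R{\left(-1 \right)} 2 = - 11 \left(-5 - 1\right) 2 = \left(-11\right) \left(-6\right) 2 = 66 \cdot 2 = 132$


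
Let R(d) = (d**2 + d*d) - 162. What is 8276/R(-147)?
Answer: 2069/10764 ≈ 0.19221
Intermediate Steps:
R(d) = -162 + 2*d**2 (R(d) = (d**2 + d**2) - 162 = 2*d**2 - 162 = -162 + 2*d**2)
8276/R(-147) = 8276/(-162 + 2*(-147)**2) = 8276/(-162 + 2*21609) = 8276/(-162 + 43218) = 8276/43056 = 8276*(1/43056) = 2069/10764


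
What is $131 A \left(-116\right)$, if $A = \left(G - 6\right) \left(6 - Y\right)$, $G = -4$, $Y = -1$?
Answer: $1063720$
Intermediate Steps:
$A = -70$ ($A = \left(-4 - 6\right) \left(6 - -1\right) = \left(-4 - 6\right) \left(6 + 1\right) = \left(-10\right) 7 = -70$)
$131 A \left(-116\right) = 131 \left(-70\right) \left(-116\right) = \left(-9170\right) \left(-116\right) = 1063720$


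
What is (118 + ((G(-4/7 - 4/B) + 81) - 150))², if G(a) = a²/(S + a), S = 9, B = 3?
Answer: 24000516241/9790641 ≈ 2451.4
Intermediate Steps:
G(a) = a²/(9 + a)
(118 + ((G(-4/7 - 4/B) + 81) - 150))² = (118 + (((-4/7 - 4/3)²/(9 + (-4/7 - 4/3)) + 81) - 150))² = (118 + (((-40/21)²/(9 - 40/21) + 81) - 150))² = (118 + ((1600/(441*(149/21)) + 81) - 150))² = (118 + (((1600/441)*(21/149) + 81) - 150))² = (118 + ((1600/3129 + 81) - 150))² = (118 + (255049/3129 - 150))² = (118 - 214301/3129)² = (154921/3129)² = 24000516241/9790641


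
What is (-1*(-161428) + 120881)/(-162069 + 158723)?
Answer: -282309/3346 ≈ -84.372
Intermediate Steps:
(-1*(-161428) + 120881)/(-162069 + 158723) = (161428 + 120881)/(-3346) = 282309*(-1/3346) = -282309/3346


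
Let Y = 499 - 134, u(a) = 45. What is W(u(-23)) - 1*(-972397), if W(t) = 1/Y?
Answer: 354924906/365 ≈ 9.7240e+5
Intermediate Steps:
Y = 365
W(t) = 1/365
W(u(-23)) - 1*(-972397) = 1/365 - 1*(-972397) = 1/365 + 972397 = 354924906/365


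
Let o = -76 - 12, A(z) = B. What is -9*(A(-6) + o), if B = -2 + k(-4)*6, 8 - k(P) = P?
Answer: 162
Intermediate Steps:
k(P) = 8 - P
B = 70 (B = -2 + (8 - 1*(-4))*6 = -2 + (8 + 4)*6 = -2 + 12*6 = -2 + 72 = 70)
A(z) = 70
o = -88
-9*(A(-6) + o) = -9*(70 - 88) = -9*(-18) = 162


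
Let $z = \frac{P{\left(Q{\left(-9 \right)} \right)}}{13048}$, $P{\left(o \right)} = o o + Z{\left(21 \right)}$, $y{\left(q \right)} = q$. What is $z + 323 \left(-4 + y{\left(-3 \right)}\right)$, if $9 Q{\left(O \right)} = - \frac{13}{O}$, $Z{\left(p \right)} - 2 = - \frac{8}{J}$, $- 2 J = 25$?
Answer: $- \frac{4838987692949}{2140198200} \approx -2261.0$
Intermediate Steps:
$J = - \frac{25}{2}$ ($J = \left(- \frac{1}{2}\right) 25 = - \frac{25}{2} \approx -12.5$)
$Z{\left(p \right)} = \frac{66}{25}$ ($Z{\left(p \right)} = 2 - \frac{8}{- \frac{25}{2}} = 2 - - \frac{16}{25} = 2 + \frac{16}{25} = \frac{66}{25}$)
$Q{\left(O \right)} = - \frac{13}{9 O}$ ($Q{\left(O \right)} = \frac{\left(-13\right) \frac{1}{O}}{9} = - \frac{13}{9 O}$)
$P{\left(o \right)} = \frac{66}{25} + o^{2}$ ($P{\left(o \right)} = o o + \frac{66}{25} = o^{2} + \frac{66}{25} = \frac{66}{25} + o^{2}$)
$z = \frac{437251}{2140198200}$ ($z = \frac{\frac{66}{25} + \left(- \frac{13}{9 \left(-9\right)}\right)^{2}}{13048} = \left(\frac{66}{25} + \left(\left(- \frac{13}{9}\right) \left(- \frac{1}{9}\right)\right)^{2}\right) \frac{1}{13048} = \left(\frac{66}{25} + \left(\frac{13}{81}\right)^{2}\right) \frac{1}{13048} = \left(\frac{66}{25} + \frac{169}{6561}\right) \frac{1}{13048} = \frac{437251}{164025} \cdot \frac{1}{13048} = \frac{437251}{2140198200} \approx 0.0002043$)
$z + 323 \left(-4 + y{\left(-3 \right)}\right) = \frac{437251}{2140198200} + 323 \left(-4 - 3\right) = \frac{437251}{2140198200} + 323 \left(-7\right) = \frac{437251}{2140198200} - 2261 = - \frac{4838987692949}{2140198200}$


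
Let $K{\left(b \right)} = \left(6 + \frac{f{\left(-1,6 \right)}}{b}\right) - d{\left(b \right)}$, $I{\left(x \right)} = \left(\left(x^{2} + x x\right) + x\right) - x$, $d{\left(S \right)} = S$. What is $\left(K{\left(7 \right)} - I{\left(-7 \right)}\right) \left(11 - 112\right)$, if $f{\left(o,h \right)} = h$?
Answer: $\frac{69387}{7} \approx 9912.4$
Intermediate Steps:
$I{\left(x \right)} = 2 x^{2}$ ($I{\left(x \right)} = \left(\left(x^{2} + x^{2}\right) + x\right) - x = \left(2 x^{2} + x\right) - x = \left(x + 2 x^{2}\right) - x = 2 x^{2}$)
$K{\left(b \right)} = 6 - b + \frac{6}{b}$ ($K{\left(b \right)} = \left(6 + \frac{6}{b}\right) - b = 6 - b + \frac{6}{b}$)
$\left(K{\left(7 \right)} - I{\left(-7 \right)}\right) \left(11 - 112\right) = \left(\left(6 - 7 + \frac{6}{7}\right) - 2 \left(-7\right)^{2}\right) \left(11 - 112\right) = \left(\left(6 - 7 + 6 \cdot \frac{1}{7}\right) - 2 \cdot 49\right) \left(-101\right) = \left(\left(6 - 7 + \frac{6}{7}\right) - 98\right) \left(-101\right) = \left(- \frac{1}{7} - 98\right) \left(-101\right) = \left(- \frac{687}{7}\right) \left(-101\right) = \frac{69387}{7}$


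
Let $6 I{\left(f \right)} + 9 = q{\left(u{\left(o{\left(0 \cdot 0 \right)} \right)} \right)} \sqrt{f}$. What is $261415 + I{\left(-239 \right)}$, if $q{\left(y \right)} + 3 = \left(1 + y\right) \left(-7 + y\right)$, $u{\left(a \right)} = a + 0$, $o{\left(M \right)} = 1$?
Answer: $\frac{522827}{2} - \frac{5 i \sqrt{239}}{2} \approx 2.6141 \cdot 10^{5} - 38.649 i$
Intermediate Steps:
$u{\left(a \right)} = a$
$q{\left(y \right)} = -3 + \left(1 + y\right) \left(-7 + y\right)$
$I{\left(f \right)} = - \frac{3}{2} - \frac{5 \sqrt{f}}{2}$ ($I{\left(f \right)} = - \frac{3}{2} + \frac{\left(-10 + 1^{2} - 6\right) \sqrt{f}}{6} = - \frac{3}{2} + \frac{\left(-10 + 1 - 6\right) \sqrt{f}}{6} = - \frac{3}{2} + \frac{\left(-15\right) \sqrt{f}}{6} = - \frac{3}{2} - \frac{5 \sqrt{f}}{2}$)
$261415 + I{\left(-239 \right)} = 261415 - \left(\frac{3}{2} + \frac{5 \sqrt{-239}}{2}\right) = 261415 - \left(\frac{3}{2} + \frac{5 i \sqrt{239}}{2}\right) = \frac{522827}{2} - \frac{5 i \sqrt{239}}{2}$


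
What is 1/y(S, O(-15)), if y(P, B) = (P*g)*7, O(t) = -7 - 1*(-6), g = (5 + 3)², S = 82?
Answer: 1/36736 ≈ 2.7221e-5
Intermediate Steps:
g = 64 (g = 8² = 64)
O(t) = -1 (O(t) = -7 + 6 = -1)
y(P, B) = 448*P (y(P, B) = (P*64)*7 = (64*P)*7 = 448*P)
1/y(S, O(-15)) = 1/(448*82) = 1/36736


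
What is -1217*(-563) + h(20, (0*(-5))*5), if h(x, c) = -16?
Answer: 685155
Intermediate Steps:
-1217*(-563) + h(20, (0*(-5))*5) = -1217*(-563) - 16 = 685171 - 16 = 685155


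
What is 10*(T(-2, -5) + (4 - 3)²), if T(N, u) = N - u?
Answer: 40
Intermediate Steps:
10*(T(-2, -5) + (4 - 3)²) = 10*((-2 - 1*(-5)) + (4 - 3)²) = 10*((-2 + 5) + 1²) = 10*(3 + 1) = 10*4 = 40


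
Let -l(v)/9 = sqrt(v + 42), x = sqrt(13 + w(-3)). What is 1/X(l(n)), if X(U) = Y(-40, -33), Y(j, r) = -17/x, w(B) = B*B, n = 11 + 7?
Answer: -sqrt(22)/17 ≈ -0.27591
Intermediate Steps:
n = 18
w(B) = B**2
x = sqrt(22) (x = sqrt(13 + (-3)**2) = sqrt(13 + 9) = sqrt(22) ≈ 4.6904)
Y(j, r) = -17*sqrt(22)/22
l(v) = -9*sqrt(42 + v) (l(v) = -9*sqrt(v + 42) = -9*sqrt(42 + v))
X(U) = -17*sqrt(22)/22
1/X(l(n)) = 1/(-17*sqrt(22)/22) = -sqrt(22)/17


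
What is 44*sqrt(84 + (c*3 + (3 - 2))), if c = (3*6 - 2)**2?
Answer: 44*sqrt(853) ≈ 1285.1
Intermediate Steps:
c = 256 (c = (18 - 2)**2 = 16**2 = 256)
44*sqrt(84 + (c*3 + (3 - 2))) = 44*sqrt(84 + (256*3 + (3 - 2))) = 44*sqrt(84 + (768 + 1)) = 44*sqrt(84 + 769) = 44*sqrt(853)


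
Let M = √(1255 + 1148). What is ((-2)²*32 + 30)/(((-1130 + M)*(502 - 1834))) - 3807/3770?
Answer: -1615551082357/1600016278770 + 79*√267/282938334 ≈ -1.0097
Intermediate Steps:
M = 3*√267 (M = √2403 = 3*√267 ≈ 49.020)
((-2)²*32 + 30)/(((-1130 + M)*(502 - 1834))) - 3807/3770 = ((-2)²*32 + 30)/(((-1130 + 3*√267)*(502 - 1834))) - 3807/3770 = (4*32 + 30)/(((-1130 + 3*√267)*(-1332))) - 3807*1/3770 = (128 + 30)/(1505160 - 3996*√267) - 3807/3770 = 158/(1505160 - 3996*√267) - 3807/3770 = -3807/3770 + 158/(1505160 - 3996*√267)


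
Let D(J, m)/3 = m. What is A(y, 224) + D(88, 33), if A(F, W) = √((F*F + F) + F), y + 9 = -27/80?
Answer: 99 + 3*√48721/80 ≈ 107.28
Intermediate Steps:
y = -747/80 (y = -9 - 27/80 = -747/80 ≈ -9.3375)
D(J, m) = 3*m
A(F, W) = √(F² + 2*F) (A(F, W) = √((F² + F) + F) = √((F + F²) + F) = √(F² + 2*F))
A(y, 224) + D(88, 33) = √(-747*(2 - 747/80)/80) + 3*33 = √(-747/80*(-587/80)) + 99 = √(438489/6400) + 99 = 3*√48721/80 + 99 = 99 + 3*√48721/80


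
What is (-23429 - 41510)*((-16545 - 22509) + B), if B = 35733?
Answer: 215662419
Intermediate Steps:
(-23429 - 41510)*((-16545 - 22509) + B) = (-23429 - 41510)*((-16545 - 22509) + 35733) = -64939*(-39054 + 35733) = -64939*(-3321) = 215662419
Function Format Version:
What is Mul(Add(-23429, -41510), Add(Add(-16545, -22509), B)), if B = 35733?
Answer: 215662419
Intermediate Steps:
Mul(Add(-23429, -41510), Add(Add(-16545, -22509), B)) = Mul(Add(-23429, -41510), Add(Add(-16545, -22509), 35733)) = Mul(-64939, Add(-39054, 35733)) = Mul(-64939, -3321) = 215662419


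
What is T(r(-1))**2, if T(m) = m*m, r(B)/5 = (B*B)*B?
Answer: 625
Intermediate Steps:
r(B) = 5*B**3 (r(B) = 5*((B*B)*B) = 5*(B**2*B) = 5*B**3)
T(m) = m**2
T(r(-1))**2 = ((5*(-1)**3)**2)**2 = ((5*(-1))**2)**2 = ((-5)**2)**2 = 25**2 = 625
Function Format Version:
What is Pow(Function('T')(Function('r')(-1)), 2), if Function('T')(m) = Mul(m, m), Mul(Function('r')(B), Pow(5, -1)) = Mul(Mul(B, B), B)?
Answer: 625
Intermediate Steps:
Function('r')(B) = Mul(5, Pow(B, 3)) (Function('r')(B) = Mul(5, Mul(Mul(B, B), B)) = Mul(5, Mul(Pow(B, 2), B)) = Mul(5, Pow(B, 3)))
Function('T')(m) = Pow(m, 2)
Pow(Function('T')(Function('r')(-1)), 2) = Pow(Pow(Mul(5, Pow(-1, 3)), 2), 2) = Pow(Pow(Mul(5, -1), 2), 2) = Pow(Pow(-5, 2), 2) = Pow(25, 2) = 625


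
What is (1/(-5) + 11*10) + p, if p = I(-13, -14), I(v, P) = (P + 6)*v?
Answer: 1069/5 ≈ 213.80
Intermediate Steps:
I(v, P) = v*(6 + P) (I(v, P) = (6 + P)*v = v*(6 + P))
p = 104 (p = -13*(6 - 14) = -13*(-8) = 104)
(1/(-5) + 11*10) + p = (1/(-5) + 11*10) + 104 = (-1/5 + 110) + 104 = 549/5 + 104 = 1069/5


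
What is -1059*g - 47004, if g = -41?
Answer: -3585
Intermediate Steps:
-1059*g - 47004 = -1059*(-41) - 47004 = 43419 - 47004 = -3585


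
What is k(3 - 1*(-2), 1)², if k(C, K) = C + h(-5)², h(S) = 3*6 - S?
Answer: 285156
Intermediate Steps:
h(S) = 18 - S
k(C, K) = 529 + C (k(C, K) = C + (18 - 1*(-5))² = C + (18 + 5)² = C + 23² = C + 529 = 529 + C)
k(3 - 1*(-2), 1)² = (529 + (3 - 1*(-2)))² = (529 + (3 + 2))² = (529 + 5)² = 534² = 285156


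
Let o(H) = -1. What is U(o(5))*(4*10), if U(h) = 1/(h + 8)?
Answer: 40/7 ≈ 5.7143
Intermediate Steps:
U(h) = 1/(8 + h)
U(o(5))*(4*10) = (4*10)/(8 - 1) = 40/7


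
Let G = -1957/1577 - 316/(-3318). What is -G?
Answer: 1997/1743 ≈ 1.1457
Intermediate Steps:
G = -1997/1743 (G = -1957*1/1577 - 316*(-1/3318) = -103/83 + 2/21 = -1997/1743 ≈ -1.1457)
-G = -1*(-1997/1743) = 1997/1743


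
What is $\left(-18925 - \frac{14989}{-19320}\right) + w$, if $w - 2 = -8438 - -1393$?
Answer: $- \frac{501686771}{19320} \approx -25967.0$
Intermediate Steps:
$w = -7043$ ($w = 2 - 7045 = -7043$)
$\left(-18925 - \frac{14989}{-19320}\right) + w = \left(-18925 - \frac{14989}{-19320}\right) - 7043 = \left(-18925 - - \frac{14989}{19320}\right) - 7043 = \left(-18925 + \frac{14989}{19320}\right) - 7043 = - \frac{365616011}{19320} - 7043 = - \frac{501686771}{19320}$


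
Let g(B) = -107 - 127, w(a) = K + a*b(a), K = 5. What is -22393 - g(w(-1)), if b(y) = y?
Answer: -22159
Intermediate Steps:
w(a) = 5 + a**2 (w(a) = 5 + a*a = 5 + a**2)
g(B) = -234
-22393 - g(w(-1)) = -22393 - 1*(-234) = -22393 + 234 = -22159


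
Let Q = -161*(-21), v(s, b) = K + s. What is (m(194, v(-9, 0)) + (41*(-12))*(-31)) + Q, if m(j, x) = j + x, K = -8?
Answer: 18810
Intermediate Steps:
v(s, b) = -8 + s
Q = 3381
(m(194, v(-9, 0)) + (41*(-12))*(-31)) + Q = ((194 + (-8 - 9)) + (41*(-12))*(-31)) + 3381 = ((194 - 17) - 492*(-31)) + 3381 = (177 + 15252) + 3381 = 15429 + 3381 = 18810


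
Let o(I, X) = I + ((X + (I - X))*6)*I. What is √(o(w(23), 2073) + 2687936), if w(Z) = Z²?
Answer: 3*√485279 ≈ 2089.9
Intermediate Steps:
o(I, X) = I + 6*I² (o(I, X) = I + (I*6)*I = I + (6*I)*I = I + 6*I²)
√(o(w(23), 2073) + 2687936) = √(23²*(1 + 6*23²) + 2687936) = √(529*(1 + 6*529) + 2687936) = √(529*(1 + 3174) + 2687936) = √(529*3175 + 2687936) = √(1679575 + 2687936) = √4367511 = 3*√485279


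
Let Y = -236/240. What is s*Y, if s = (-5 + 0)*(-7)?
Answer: -413/12 ≈ -34.417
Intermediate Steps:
Y = -59/60 (Y = -236*1/240 = -59/60 ≈ -0.98333)
s = 35 (s = -5*(-7) = 35)
s*Y = 35*(-59/60) = -413/12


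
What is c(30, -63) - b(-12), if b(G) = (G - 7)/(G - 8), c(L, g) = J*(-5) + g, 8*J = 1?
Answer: -2583/40 ≈ -64.575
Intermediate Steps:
J = ⅛ (J = (⅛)*1 = ⅛ ≈ 0.12500)
c(L, g) = -5/8 + g (c(L, g) = (⅛)*(-5) + g = -5/8 + g)
b(G) = (-7 + G)/(-8 + G)
c(30, -63) - b(-12) = (-5/8 - 63) - (-7 - 12)/(-8 - 12) = -509/8 - (-19)/(-20) = -509/8 - (-1)*(-19)/20 = -509/8 - 1*19/20 = -509/8 - 19/20 = -2583/40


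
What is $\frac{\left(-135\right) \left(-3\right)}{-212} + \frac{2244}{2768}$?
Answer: $- \frac{10083}{9169} \approx -1.0997$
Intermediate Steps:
$\frac{\left(-135\right) \left(-3\right)}{-212} + \frac{2244}{2768} = 405 \left(- \frac{1}{212}\right) + 2244 \cdot \frac{1}{2768} = - \frac{405}{212} + \frac{561}{692} = - \frac{10083}{9169}$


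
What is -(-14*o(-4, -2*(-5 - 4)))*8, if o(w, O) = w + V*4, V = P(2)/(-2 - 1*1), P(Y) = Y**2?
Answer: -3136/3 ≈ -1045.3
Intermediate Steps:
V = -4/3 (V = 2**2/(-2 - 1*1) = 4/(-2 - 1) = 4/(-3) = 4*(-1/3) = -4/3 ≈ -1.3333)
o(w, O) = -16/3 + w (o(w, O) = w - 4/3*4 = w - 16/3 = -16/3 + w)
-(-14*o(-4, -2*(-5 - 4)))*8 = -(-14*(-16/3 - 4))*8 = -(-14*(-28/3))*8 = -392*8/3 = -1*3136/3 = -3136/3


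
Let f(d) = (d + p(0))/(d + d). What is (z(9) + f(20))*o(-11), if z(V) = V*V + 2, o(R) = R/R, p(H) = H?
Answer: 167/2 ≈ 83.500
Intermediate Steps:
o(R) = 1
f(d) = ½ (f(d) = (d + 0)/(d + d) = d/((2*d)) = d*(1/(2*d)) = ½)
z(V) = 2 + V² (z(V) = V² + 2 = 2 + V²)
(z(9) + f(20))*o(-11) = ((2 + 9²) + ½)*1 = ((2 + 81) + ½)*1 = (83 + ½)*1 = (167/2)*1 = 167/2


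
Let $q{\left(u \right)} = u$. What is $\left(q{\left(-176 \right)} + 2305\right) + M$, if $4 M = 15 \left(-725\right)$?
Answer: $- \frac{2359}{4} \approx -589.75$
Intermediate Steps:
$M = - \frac{10875}{4}$ ($M = \frac{15 \left(-725\right)}{4} = \frac{1}{4} \left(-10875\right) = - \frac{10875}{4} \approx -2718.8$)
$\left(q{\left(-176 \right)} + 2305\right) + M = \left(-176 + 2305\right) - \frac{10875}{4} = 2129 - \frac{10875}{4} = - \frac{2359}{4}$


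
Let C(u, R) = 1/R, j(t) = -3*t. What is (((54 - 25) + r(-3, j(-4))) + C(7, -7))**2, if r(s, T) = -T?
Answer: 13924/49 ≈ 284.16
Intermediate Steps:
(((54 - 25) + r(-3, j(-4))) + C(7, -7))**2 = (((54 - 25) - (-3)*(-4)) + 1/(-7))**2 = ((29 - 1*12) - 1/7)**2 = ((29 - 12) - 1/7)**2 = (17 - 1/7)**2 = (118/7)**2 = 13924/49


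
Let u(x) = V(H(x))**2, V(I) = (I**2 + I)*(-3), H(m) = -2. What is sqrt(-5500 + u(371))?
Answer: 2*I*sqrt(1366) ≈ 73.919*I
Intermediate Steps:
V(I) = -3*I - 3*I**2 (V(I) = (I + I**2)*(-3) = -3*I - 3*I**2)
u(x) = 36 (u(x) = (-3*(-2)*(1 - 2))**2 = (-3*(-2)*(-1))**2 = (-6)**2 = 36)
sqrt(-5500 + u(371)) = sqrt(-5500 + 36) = sqrt(-5464) = 2*I*sqrt(1366)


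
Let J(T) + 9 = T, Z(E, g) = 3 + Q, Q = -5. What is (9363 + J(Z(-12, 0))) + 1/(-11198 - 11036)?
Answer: 207932367/22234 ≈ 9352.0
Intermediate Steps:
Z(E, g) = -2 (Z(E, g) = 3 - 5 = -2)
J(T) = -9 + T
(9363 + J(Z(-12, 0))) + 1/(-11198 - 11036) = (9363 + (-9 - 2)) + 1/(-11198 - 11036) = (9363 - 11) + 1/(-22234) = 9352 - 1/22234 = 207932367/22234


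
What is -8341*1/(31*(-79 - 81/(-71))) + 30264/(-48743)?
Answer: 23679859621/8352990424 ≈ 2.8349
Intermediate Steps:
-8341*1/(31*(-79 - 81/(-71))) + 30264/(-48743) = -8341*1/(31*(-79 - 81*(-1/71))) + 30264*(-1/48743) = -8341*1/(31*(-79 + 81/71)) - 30264/48743 = -8341/(31*(-5528/71)) - 30264/48743 = -8341/(-171368/71) - 30264/48743 = -8341*(-71/171368) - 30264/48743 = 592211/171368 - 30264/48743 = 23679859621/8352990424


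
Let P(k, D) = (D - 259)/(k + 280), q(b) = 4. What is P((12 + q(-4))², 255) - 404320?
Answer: -54178881/134 ≈ -4.0432e+5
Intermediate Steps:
P(k, D) = (-259 + D)/(280 + k)
P((12 + q(-4))², 255) - 404320 = (-259 + 255)/(280 + (12 + 4)²) - 404320 = -4/(280 + 16²) - 404320 = -4/(280 + 256) - 404320 = -4/536 - 404320 = (1/536)*(-4) - 404320 = -1/134 - 404320 = -54178881/134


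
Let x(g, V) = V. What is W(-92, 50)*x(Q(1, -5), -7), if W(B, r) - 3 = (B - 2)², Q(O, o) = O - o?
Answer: -61873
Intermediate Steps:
W(B, r) = 3 + (-2 + B)² (W(B, r) = 3 + (B - 2)² = 3 + (-2 + B)²)
W(-92, 50)*x(Q(1, -5), -7) = (3 + (-2 - 92)²)*(-7) = (3 + (-94)²)*(-7) = (3 + 8836)*(-7) = 8839*(-7) = -61873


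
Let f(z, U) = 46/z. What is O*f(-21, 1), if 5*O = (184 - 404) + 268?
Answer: -736/35 ≈ -21.029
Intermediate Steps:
O = 48/5 (O = ((184 - 404) + 268)/5 = (-220 + 268)/5 = (⅕)*48 = 48/5 ≈ 9.6000)
O*f(-21, 1) = 48*(46/(-21))/5 = 48*(46*(-1/21))/5 = (48/5)*(-46/21) = -736/35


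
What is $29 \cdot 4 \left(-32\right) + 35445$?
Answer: $31733$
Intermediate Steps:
$29 \cdot 4 \left(-32\right) + 35445 = 116 \left(-32\right) + 35445 = -3712 + 35445 = 31733$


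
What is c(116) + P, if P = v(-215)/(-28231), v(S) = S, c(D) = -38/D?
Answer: -523919/1637398 ≈ -0.31997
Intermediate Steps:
P = 215/28231 (P = -215/(-28231) = -215*(-1/28231) = 215/28231 ≈ 0.0076157)
c(116) + P = -38/116 + 215/28231 = -38*1/116 + 215/28231 = -19/58 + 215/28231 = -523919/1637398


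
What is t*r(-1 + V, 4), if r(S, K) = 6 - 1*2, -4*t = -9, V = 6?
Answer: 9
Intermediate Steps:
t = 9/4 (t = -¼*(-9) = 9/4 ≈ 2.2500)
r(S, K) = 4 (r(S, K) = 6 - 2 = 4)
t*r(-1 + V, 4) = (9/4)*4 = 9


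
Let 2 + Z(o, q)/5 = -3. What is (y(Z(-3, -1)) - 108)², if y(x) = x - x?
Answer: 11664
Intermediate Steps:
Z(o, q) = -25 (Z(o, q) = -10 + 5*(-3) = -10 - 15 = -25)
y(x) = 0
(y(Z(-3, -1)) - 108)² = (0 - 108)² = (-108)² = 11664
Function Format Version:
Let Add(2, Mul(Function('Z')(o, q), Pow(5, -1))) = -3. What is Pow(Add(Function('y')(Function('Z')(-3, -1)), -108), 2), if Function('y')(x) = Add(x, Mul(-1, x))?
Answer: 11664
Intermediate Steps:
Function('Z')(o, q) = -25 (Function('Z')(o, q) = Add(-10, Mul(5, -3)) = Add(-10, -15) = -25)
Function('y')(x) = 0
Pow(Add(Function('y')(Function('Z')(-3, -1)), -108), 2) = Pow(Add(0, -108), 2) = Pow(-108, 2) = 11664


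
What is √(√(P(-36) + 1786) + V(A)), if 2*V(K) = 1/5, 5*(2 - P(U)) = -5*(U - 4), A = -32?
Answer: √(10 + 200*√437)/10 ≈ 6.4737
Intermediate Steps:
P(U) = -2 + U (P(U) = 2 - (-1)*(U - 4) = 2 - (-1)*(-4 + U) = 2 - (20 - 5*U)/5 = 2 + (-4 + U) = -2 + U)
V(K) = ⅒ (V(K) = (½)/5 = (½)*(⅕) = ⅒)
√(√(P(-36) + 1786) + V(A)) = √(√((-2 - 36) + 1786) + ⅒) = √(√(-38 + 1786) + ⅒) = √(√1748 + ⅒) = √(2*√437 + ⅒) = √(⅒ + 2*√437)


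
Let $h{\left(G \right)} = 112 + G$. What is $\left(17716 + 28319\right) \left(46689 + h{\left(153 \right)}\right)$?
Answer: $2161527390$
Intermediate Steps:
$\left(17716 + 28319\right) \left(46689 + h{\left(153 \right)}\right) = \left(17716 + 28319\right) \left(46689 + \left(112 + 153\right)\right) = 46035 \left(46689 + 265\right) = 46035 \cdot 46954 = 2161527390$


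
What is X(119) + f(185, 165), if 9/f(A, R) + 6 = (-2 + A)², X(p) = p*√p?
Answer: 3/11161 + 119*√119 ≈ 1298.1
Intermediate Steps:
X(p) = p^(3/2)
f(A, R) = 9/(-6 + (-2 + A)²)
X(119) + f(185, 165) = 119^(3/2) + 9/(-6 + (-2 + 185)²) = 119*√119 + 9/(-6 + 183²) = 119*√119 + 9/(-6 + 33489) = 119*√119 + 9/33483 = 119*√119 + 9*(1/33483) = 119*√119 + 3/11161 = 3/11161 + 119*√119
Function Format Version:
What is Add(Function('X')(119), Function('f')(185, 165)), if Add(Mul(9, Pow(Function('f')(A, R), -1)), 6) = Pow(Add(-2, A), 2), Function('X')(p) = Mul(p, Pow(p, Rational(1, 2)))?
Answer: Add(Rational(3, 11161), Mul(119, Pow(119, Rational(1, 2)))) ≈ 1298.1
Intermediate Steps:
Function('X')(p) = Pow(p, Rational(3, 2))
Function('f')(A, R) = Mul(9, Pow(Add(-6, Pow(Add(-2, A), 2)), -1))
Add(Function('X')(119), Function('f')(185, 165)) = Add(Pow(119, Rational(3, 2)), Mul(9, Pow(Add(-6, Pow(Add(-2, 185), 2)), -1))) = Add(Mul(119, Pow(119, Rational(1, 2))), Mul(9, Pow(Add(-6, Pow(183, 2)), -1))) = Add(Mul(119, Pow(119, Rational(1, 2))), Mul(9, Pow(Add(-6, 33489), -1))) = Add(Mul(119, Pow(119, Rational(1, 2))), Mul(9, Pow(33483, -1))) = Add(Mul(119, Pow(119, Rational(1, 2))), Mul(9, Rational(1, 33483))) = Add(Mul(119, Pow(119, Rational(1, 2))), Rational(3, 11161)) = Add(Rational(3, 11161), Mul(119, Pow(119, Rational(1, 2))))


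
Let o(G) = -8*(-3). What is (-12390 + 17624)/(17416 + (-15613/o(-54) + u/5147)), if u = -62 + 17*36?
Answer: 646545552/2071016737 ≈ 0.31219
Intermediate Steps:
o(G) = 24
u = 550 (u = -62 + 612 = 550)
(-12390 + 17624)/(17416 + (-15613/o(-54) + u/5147)) = (-12390 + 17624)/(17416 + (-15613/24 + 550/5147)) = 5234/(17416 + (-15613*1/24 + 550*(1/5147))) = 5234/(17416 + (-15613/24 + 550/5147)) = 5234/(17416 - 80346911/123528) = 5234/(2071016737/123528) = 5234*(123528/2071016737) = 646545552/2071016737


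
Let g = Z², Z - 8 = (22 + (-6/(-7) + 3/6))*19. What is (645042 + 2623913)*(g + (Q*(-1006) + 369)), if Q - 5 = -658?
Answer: 551910346388535/196 ≈ 2.8159e+12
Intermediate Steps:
Q = -653 (Q = 5 - 658 = -653)
Z = 6325/14 (Z = 8 + (22 + (-6/(-7) + 3/6))*19 = 8 + (22 + (-6*(-⅐) + 3*(⅙)))*19 = 8 + (22 + (6/7 + ½))*19 = 8 + (22 + 19/14)*19 = 8 + (327/14)*19 = 8 + 6213/14 = 6325/14 ≈ 451.79)
g = 40005625/196 (g = (6325/14)² = 40005625/196 ≈ 2.0411e+5)
(645042 + 2623913)*(g + (Q*(-1006) + 369)) = (645042 + 2623913)*(40005625/196 + (-653*(-1006) + 369)) = 3268955*(40005625/196 + (656918 + 369)) = 3268955*(40005625/196 + 657287) = 3268955*(168833877/196) = 551910346388535/196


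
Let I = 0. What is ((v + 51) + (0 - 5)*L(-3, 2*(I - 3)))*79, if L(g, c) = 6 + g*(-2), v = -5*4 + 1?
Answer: -2212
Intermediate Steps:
v = -19 (v = -20 + 1 = -19)
L(g, c) = 6 - 2*g
((v + 51) + (0 - 5)*L(-3, 2*(I - 3)))*79 = ((-19 + 51) + (0 - 5)*(6 - 2*(-3)))*79 = (32 - 5*(6 + 6))*79 = (32 - 5*12)*79 = (32 - 60)*79 = -28*79 = -2212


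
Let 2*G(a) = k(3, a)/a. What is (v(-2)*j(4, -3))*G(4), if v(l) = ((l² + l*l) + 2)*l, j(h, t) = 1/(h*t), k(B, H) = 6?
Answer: 5/4 ≈ 1.2500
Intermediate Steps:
G(a) = 3/a (G(a) = (6/a)/2 = 3/a)
j(h, t) = 1/(h*t)
v(l) = l*(2 + 2*l²) (v(l) = ((l² + l²) + 2)*l = (2*l² + 2)*l = (2 + 2*l²)*l = l*(2 + 2*l²))
(v(-2)*j(4, -3))*G(4) = ((2*(-2)*(1 + (-2)²))*(1/(4*(-3))))*(3/4) = ((2*(-2)*(1 + 4))*((¼)*(-⅓)))*(3*(¼)) = ((2*(-2)*5)*(-1/12))*(¾) = -20*(-1/12)*(¾) = (5/3)*(¾) = 5/4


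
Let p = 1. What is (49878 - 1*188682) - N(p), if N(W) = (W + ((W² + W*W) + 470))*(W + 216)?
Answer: -241445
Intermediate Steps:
N(W) = (216 + W)*(470 + W + 2*W²) (N(W) = (W + ((W² + W²) + 470))*(216 + W) = (W + (2*W² + 470))*(216 + W) = (W + (470 + 2*W²))*(216 + W) = (470 + W + 2*W²)*(216 + W) = (216 + W)*(470 + W + 2*W²))
(49878 - 1*188682) - N(p) = (49878 - 1*188682) - (101520 + 2*1³ + 433*1² + 686*1) = (49878 - 188682) - (101520 + 2*1 + 433*1 + 686) = -138804 - (101520 + 2 + 433 + 686) = -138804 - 1*102641 = -138804 - 102641 = -241445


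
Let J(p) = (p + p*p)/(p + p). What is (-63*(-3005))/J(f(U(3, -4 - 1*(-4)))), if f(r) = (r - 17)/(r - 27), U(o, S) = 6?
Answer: 3975615/16 ≈ 2.4848e+5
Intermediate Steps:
f(r) = (-17 + r)/(-27 + r)
J(p) = (p + p²)/(2*p) (J(p) = (p + p²)/((2*p)) = (p + p²)*(1/(2*p)) = (p + p²)/(2*p))
(-63*(-3005))/J(f(U(3, -4 - 1*(-4)))) = (-63*(-3005))/(½ + ((-17 + 6)/(-27 + 6))/2) = 189315/(½ + (-11/(-21))/2) = 189315/(½ + (-1/21*(-11))/2) = 189315/(½ + (½)*(11/21)) = 189315/(½ + 11/42) = 189315/(16/21) = 189315*(21/16) = 3975615/16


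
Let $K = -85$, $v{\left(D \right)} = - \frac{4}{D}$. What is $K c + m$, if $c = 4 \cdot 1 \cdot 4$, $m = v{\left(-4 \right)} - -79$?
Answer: $-1280$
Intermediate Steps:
$m = 80$ ($m = - \frac{4}{-4} - -79 = \left(-4\right) \left(- \frac{1}{4}\right) + 79 = 1 + 79 = 80$)
$c = 16$ ($c = 4 \cdot 4 = 16$)
$K c + m = \left(-85\right) 16 + 80 = -1360 + 80 = -1280$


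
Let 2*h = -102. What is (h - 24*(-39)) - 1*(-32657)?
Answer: 33542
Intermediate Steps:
h = -51 (h = (½)*(-102) = -51)
(h - 24*(-39)) - 1*(-32657) = (-51 - 24*(-39)) - 1*(-32657) = (-51 + 936) + 32657 = 885 + 32657 = 33542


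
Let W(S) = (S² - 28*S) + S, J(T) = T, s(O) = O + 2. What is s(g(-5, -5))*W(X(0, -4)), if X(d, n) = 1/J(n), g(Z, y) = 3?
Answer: 545/16 ≈ 34.063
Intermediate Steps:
s(O) = 2 + O
X(d, n) = 1/n
W(S) = S² - 27*S
s(g(-5, -5))*W(X(0, -4)) = (2 + 3)*((-27 + 1/(-4))/(-4)) = 5*(-(-27 - ¼)/4) = 5*(-¼*(-109/4)) = 5*(109/16) = 545/16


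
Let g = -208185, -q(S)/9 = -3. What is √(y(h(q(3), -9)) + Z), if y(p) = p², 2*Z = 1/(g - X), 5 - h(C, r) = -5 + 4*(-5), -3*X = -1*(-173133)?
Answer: √20378182133163/150474 ≈ 30.000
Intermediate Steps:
q(S) = 27 (q(S) = -9*(-3) = 27)
X = -57711 (X = -(-1)*(-173133)/3 = -⅓*173133 = -57711)
h(C, r) = 30 (h(C, r) = 5 - (-5 + 4*(-5)) = 5 - (-5 - 20) = 5 - 1*(-25) = 5 + 25 = 30)
Z = -1/300948 (Z = 1/(2*(-208185 - 1*(-57711))) = 1/(2*(-208185 + 57711)) = (½)/(-150474) = (½)*(-1/150474) = -1/300948 ≈ -3.3228e-6)
√(y(h(q(3), -9)) + Z) = √(30² - 1/300948) = √(900 - 1/300948) = √(270853199/300948) = √20378182133163/150474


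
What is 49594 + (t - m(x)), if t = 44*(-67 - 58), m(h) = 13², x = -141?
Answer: 43925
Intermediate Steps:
m(h) = 169
t = -5500 (t = 44*(-125) = -5500)
49594 + (t - m(x)) = 49594 + (-5500 - 1*169) = 49594 + (-5500 - 169) = 49594 - 5669 = 43925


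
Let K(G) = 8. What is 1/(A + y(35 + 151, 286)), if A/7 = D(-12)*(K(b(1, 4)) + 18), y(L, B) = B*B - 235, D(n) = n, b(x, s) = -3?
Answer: 1/79377 ≈ 1.2598e-5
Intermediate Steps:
y(L, B) = -235 + B² (y(L, B) = B² - 235 = -235 + B²)
A = -2184 (A = 7*(-12*(8 + 18)) = 7*(-12*26) = 7*(-312) = -2184)
1/(A + y(35 + 151, 286)) = 1/(-2184 + (-235 + 286²)) = 1/(-2184 + (-235 + 81796)) = 1/(-2184 + 81561) = 1/79377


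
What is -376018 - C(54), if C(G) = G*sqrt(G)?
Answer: -376018 - 162*sqrt(6) ≈ -3.7642e+5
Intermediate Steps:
C(G) = G**(3/2)
-376018 - C(54) = -376018 - 54**(3/2) = -376018 - 162*sqrt(6)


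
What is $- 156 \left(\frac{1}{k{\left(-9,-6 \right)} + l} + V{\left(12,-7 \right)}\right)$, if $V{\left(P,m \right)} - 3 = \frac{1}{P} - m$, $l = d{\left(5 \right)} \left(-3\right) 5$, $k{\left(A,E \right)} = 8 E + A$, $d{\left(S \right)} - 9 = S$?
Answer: $- \frac{139945}{89} \approx -1572.4$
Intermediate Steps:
$d{\left(S \right)} = 9 + S$
$k{\left(A,E \right)} = A + 8 E$
$l = -210$ ($l = \left(9 + 5\right) \left(-3\right) 5 = 14 \left(-3\right) 5 = \left(-42\right) 5 = -210$)
$V{\left(P,m \right)} = 3 + \frac{1}{P} - m$ ($V{\left(P,m \right)} = 3 - \left(m - \frac{1}{P}\right) = 3 + \frac{1}{P} - m$)
$- 156 \left(\frac{1}{k{\left(-9,-6 \right)} + l} + V{\left(12,-7 \right)}\right) = - 156 \left(\frac{1}{\left(-9 + 8 \left(-6\right)\right) - 210} + \left(3 + \frac{1}{12} - -7\right)\right) = - 156 \left(\frac{1}{\left(-9 - 48\right) - 210} + \left(3 + \frac{1}{12} + 7\right)\right) = - 156 \left(\frac{1}{-57 - 210} + \frac{121}{12}\right) = - 156 \left(\frac{1}{-267} + \frac{121}{12}\right) = - 156 \left(- \frac{1}{267} + \frac{121}{12}\right) = \left(-156\right) \frac{10765}{1068} = - \frac{139945}{89}$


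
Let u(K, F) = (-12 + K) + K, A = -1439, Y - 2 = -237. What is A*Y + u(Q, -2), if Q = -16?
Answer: 338121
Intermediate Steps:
Y = -235 (Y = 2 - 237 = -235)
u(K, F) = -12 + 2*K
A*Y + u(Q, -2) = -1439*(-235) + (-12 + 2*(-16)) = 338165 + (-12 - 32) = 338165 - 44 = 338121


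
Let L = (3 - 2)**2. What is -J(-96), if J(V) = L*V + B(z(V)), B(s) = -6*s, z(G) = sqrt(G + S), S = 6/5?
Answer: 96 + 6*I*sqrt(2370)/5 ≈ 96.0 + 58.419*I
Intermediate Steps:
S = 6/5 (S = 6*(1/5) = 6/5 ≈ 1.2000)
z(G) = sqrt(6/5 + G) (z(G) = sqrt(G + 6/5) = sqrt(6/5 + G))
L = 1 (L = 1**2 = 1)
J(V) = V - 6*sqrt(30 + 25*V)/5 (J(V) = 1*V - 6*sqrt(30 + 25*V)/5 = V - 6*sqrt(30 + 25*V)/5)
-J(-96) = -(-96 - 6*sqrt(30 + 25*(-96))/5) = -(-96 - 6*sqrt(30 - 2400)/5) = -(-96 - 6*I*sqrt(2370)/5) = 96 + 6*I*sqrt(2370)/5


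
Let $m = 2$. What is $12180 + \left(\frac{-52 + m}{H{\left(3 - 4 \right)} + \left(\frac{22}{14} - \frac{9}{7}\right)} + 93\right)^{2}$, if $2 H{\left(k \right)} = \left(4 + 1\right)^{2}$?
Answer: $\frac{644566189}{32041} \approx 20117.0$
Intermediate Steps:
$H{\left(k \right)} = \frac{25}{2}$ ($H{\left(k \right)} = \frac{\left(4 + 1\right)^{2}}{2} = \frac{5^{2}}{2} = \frac{1}{2} \cdot 25 = \frac{25}{2}$)
$12180 + \left(\frac{-52 + m}{H{\left(3 - 4 \right)} + \left(\frac{22}{14} - \frac{9}{7}\right)} + 93\right)^{2} = 12180 + \left(\frac{-52 + 2}{\frac{25}{2} + \left(\frac{22}{14} - \frac{9}{7}\right)} + 93\right)^{2} = 12180 + \left(- \frac{50}{\frac{25}{2} + \left(22 \cdot \frac{1}{14} - \frac{9}{7}\right)} + 93\right)^{2} = 12180 + \left(- \frac{50}{\frac{25}{2} + \left(\frac{11}{7} - \frac{9}{7}\right)} + 93\right)^{2} = 12180 + \left(- \frac{50}{\frac{25}{2} + \frac{2}{7}} + 93\right)^{2} = 12180 + \left(- \frac{50}{\frac{179}{14}} + 93\right)^{2} = 12180 + \left(\left(-50\right) \frac{14}{179} + 93\right)^{2} = 12180 + \left(- \frac{700}{179} + 93\right)^{2} = 12180 + \left(\frac{15947}{179}\right)^{2} = 12180 + \frac{254306809}{32041} = \frac{644566189}{32041}$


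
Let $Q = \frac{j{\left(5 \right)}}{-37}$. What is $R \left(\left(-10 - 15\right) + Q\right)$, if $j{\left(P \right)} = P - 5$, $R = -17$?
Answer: $425$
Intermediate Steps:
$j{\left(P \right)} = -5 + P$
$Q = 0$ ($Q = \frac{-5 + 5}{-37} = 0 \left(- \frac{1}{37}\right) = 0$)
$R \left(\left(-10 - 15\right) + Q\right) = - 17 \left(\left(-10 - 15\right) + 0\right) = - 17 \left(-25 + 0\right) = \left(-17\right) \left(-25\right) = 425$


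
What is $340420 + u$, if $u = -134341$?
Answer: $206079$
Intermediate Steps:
$340420 + u = 340420 - 134341 = 206079$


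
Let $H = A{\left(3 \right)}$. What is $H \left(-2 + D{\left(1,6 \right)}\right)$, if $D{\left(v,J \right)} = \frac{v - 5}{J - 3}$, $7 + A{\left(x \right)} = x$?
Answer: $\frac{40}{3} \approx 13.333$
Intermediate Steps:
$A{\left(x \right)} = -7 + x$
$H = -4$ ($H = -7 + 3 = -4$)
$D{\left(v,J \right)} = \frac{-5 + v}{-3 + J}$
$H \left(-2 + D{\left(1,6 \right)}\right) = - 4 \left(-2 + \frac{-5 + 1}{-3 + 6}\right) = - 4 \left(-2 + \frac{1}{3} \left(-4\right)\right) = - 4 \left(-2 - \frac{4}{3}\right) = \left(-4\right) \left(- \frac{10}{3}\right) = \frac{40}{3}$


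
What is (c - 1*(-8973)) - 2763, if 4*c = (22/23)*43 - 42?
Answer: 142825/23 ≈ 6209.8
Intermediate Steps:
c = -5/23 (c = ((22/23)*43 - 42)/4 = (946/23 - 42)/4 = (1/4)*(-20/23) = -5/23 ≈ -0.21739)
(c - 1*(-8973)) - 2763 = (-5/23 - 1*(-8973)) - 2763 = (-5/23 + 8973) - 2763 = 206374/23 - 2763 = 142825/23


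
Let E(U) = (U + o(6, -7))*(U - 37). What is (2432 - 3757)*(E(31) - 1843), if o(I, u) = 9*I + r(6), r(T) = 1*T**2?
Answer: 3403925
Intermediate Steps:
r(T) = T**2
o(I, u) = 36 + 9*I (o(I, u) = 9*I + 6**2 = 9*I + 36 = 36 + 9*I)
E(U) = (-37 + U)*(90 + U) (E(U) = (U + (36 + 9*6))*(U - 37) = (U + (36 + 54))*(-37 + U) = (U + 90)*(-37 + U) = (90 + U)*(-37 + U) = (-37 + U)*(90 + U))
(2432 - 3757)*(E(31) - 1843) = (2432 - 3757)*((-3330 + 31**2 + 53*31) - 1843) = -1325*((-3330 + 961 + 1643) - 1843) = -1325*(-726 - 1843) = -1325*(-2569) = 3403925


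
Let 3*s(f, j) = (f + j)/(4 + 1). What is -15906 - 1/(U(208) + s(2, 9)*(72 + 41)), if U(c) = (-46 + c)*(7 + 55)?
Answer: -2416169133/151903 ≈ -15906.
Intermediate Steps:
s(f, j) = f/15 + j/15 (s(f, j) = ((f + j)/(4 + 1))/3 = ((f + j)/5)/3 = ((f + j)*(⅕))/3 = (f/5 + j/5)/3 = f/15 + j/15)
U(c) = -2852 + 62*c (U(c) = (-46 + c)*62 = -2852 + 62*c)
-15906 - 1/(U(208) + s(2, 9)*(72 + 41)) = -15906 - 1/((-2852 + 62*208) + ((1/15)*2 + (1/15)*9)*(72 + 41)) = -15906 - 1/((-2852 + 12896) + (2/15 + ⅗)*113) = -15906 - 1/(10044 + (11/15)*113) = -15906 - 1/(10044 + 1243/15) = -15906 - 1/151903/15 = -15906 - 1*15/151903 = -15906 - 15/151903 = -2416169133/151903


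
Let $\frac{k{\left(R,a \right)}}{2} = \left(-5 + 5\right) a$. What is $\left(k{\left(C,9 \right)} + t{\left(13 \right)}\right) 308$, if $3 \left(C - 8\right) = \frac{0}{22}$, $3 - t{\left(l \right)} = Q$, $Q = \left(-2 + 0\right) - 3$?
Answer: $2464$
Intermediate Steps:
$Q = -5$ ($Q = -2 - 3 = -5$)
$t{\left(l \right)} = 8$ ($t{\left(l \right)} = 3 - -5 = 3 + 5 = 8$)
$C = 8$ ($C = 8 + \frac{0 \cdot \frac{1}{22}}{3} = 8 + \frac{1}{3} \cdot 0 = 8 + 0 = 8$)
$k{\left(R,a \right)} = 0$ ($k{\left(R,a \right)} = 2 \left(-5 + 5\right) a = 2 \cdot 0 a = 2 \cdot 0 = 0$)
$\left(k{\left(C,9 \right)} + t{\left(13 \right)}\right) 308 = \left(0 + 8\right) 308 = 8 \cdot 308 = 2464$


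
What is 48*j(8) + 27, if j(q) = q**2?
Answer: 3099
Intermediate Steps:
48*j(8) + 27 = 48*8**2 + 27 = 48*64 + 27 = 3072 + 27 = 3099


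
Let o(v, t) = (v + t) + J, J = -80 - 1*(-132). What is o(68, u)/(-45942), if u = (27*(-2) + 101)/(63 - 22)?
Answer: -4967/1883622 ≈ -0.0026369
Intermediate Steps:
J = 52 (J = -80 + 132 = 52)
u = 47/41 (u = (-54 + 101)/41 = 47*(1/41) = 47/41 ≈ 1.1463)
o(v, t) = 52 + t + v (o(v, t) = (v + t) + 52 = (t + v) + 52 = 52 + t + v)
o(68, u)/(-45942) = (52 + 47/41 + 68)/(-45942) = (4967/41)*(-1/45942) = -4967/1883622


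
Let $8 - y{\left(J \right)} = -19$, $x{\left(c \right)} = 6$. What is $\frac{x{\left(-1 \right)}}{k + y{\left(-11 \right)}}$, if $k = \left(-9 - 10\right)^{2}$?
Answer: $\frac{3}{194} \approx 0.015464$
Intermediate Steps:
$y{\left(J \right)} = 27$ ($y{\left(J \right)} = 8 - -19 = 8 + 19 = 27$)
$k = 361$ ($k = \left(-19\right)^{2} = 361$)
$\frac{x{\left(-1 \right)}}{k + y{\left(-11 \right)}} = \frac{6}{361 + 27} = \frac{6}{388} = 6 \cdot \frac{1}{388} = \frac{3}{194}$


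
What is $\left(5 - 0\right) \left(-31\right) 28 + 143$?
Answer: $-4197$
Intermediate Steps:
$\left(5 - 0\right) \left(-31\right) 28 + 143 = \left(5 + 0\right) \left(-31\right) 28 + 143 = 5 \left(-31\right) 28 + 143 = \left(-155\right) 28 + 143 = -4340 + 143 = -4197$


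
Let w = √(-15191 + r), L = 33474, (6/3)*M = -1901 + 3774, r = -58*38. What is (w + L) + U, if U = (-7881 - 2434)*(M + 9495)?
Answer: -215134897/2 + 7*I*√355 ≈ -1.0757e+8 + 131.89*I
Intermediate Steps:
r = -2204
M = 1873/2 (M = (-1901 + 3774)/2 = (½)*1873 = 1873/2 ≈ 936.50)
U = -215201845/2 (U = (-7881 - 2434)*(1873/2 + 9495) = -10315*20863/2 = -215201845/2 ≈ -1.0760e+8)
w = 7*I*√355 (w = √(-15191 - 2204) = √(-17395) = 7*I*√355 ≈ 131.89*I)
(w + L) + U = (7*I*√355 + 33474) - 215201845/2 = (33474 + 7*I*√355) - 215201845/2 = -215134897/2 + 7*I*√355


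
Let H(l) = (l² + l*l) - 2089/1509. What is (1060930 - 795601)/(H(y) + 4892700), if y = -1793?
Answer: 400381461/17085496493 ≈ 0.023434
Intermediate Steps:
H(l) = -2089/1509 + 2*l² (H(l) = (l² + l²) - 2089*1/1509 = 2*l² - 2089/1509 = -2089/1509 + 2*l²)
(1060930 - 795601)/(H(y) + 4892700) = (1060930 - 795601)/((-2089/1509 + 2*(-1793)²) + 4892700) = 265329/((-2089/1509 + 2*3214849) + 4892700) = 265329/((-2089/1509 + 6429698) + 4892700) = 265329/(9702412193/1509 + 4892700) = 265329/(17085496493/1509) = 265329*(1509/17085496493) = 400381461/17085496493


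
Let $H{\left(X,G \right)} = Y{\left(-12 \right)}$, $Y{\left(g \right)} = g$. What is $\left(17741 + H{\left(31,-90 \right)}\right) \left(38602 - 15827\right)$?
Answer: $403777975$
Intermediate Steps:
$H{\left(X,G \right)} = -12$
$\left(17741 + H{\left(31,-90 \right)}\right) \left(38602 - 15827\right) = \left(17741 - 12\right) \left(38602 - 15827\right) = 17729 \cdot 22775 = 403777975$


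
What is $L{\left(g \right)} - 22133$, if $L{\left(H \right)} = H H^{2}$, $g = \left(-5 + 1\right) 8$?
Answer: $-54901$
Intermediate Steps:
$g = -32$ ($g = \left(-4\right) 8 = -32$)
$L{\left(H \right)} = H^{3}$
$L{\left(g \right)} - 22133 = \left(-32\right)^{3} - 22133 = -32768 - 22133 = -54901$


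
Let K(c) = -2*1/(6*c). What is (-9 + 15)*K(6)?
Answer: -1/3 ≈ -0.33333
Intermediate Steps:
K(c) = -1/(3*c) (K(c) = -2*1/(6*c) = -1/(3*c))
(-9 + 15)*K(6) = (-9 + 15)*(-1/3/6) = 6*(-1/3*1/6) = 6*(-1/18) = -1/3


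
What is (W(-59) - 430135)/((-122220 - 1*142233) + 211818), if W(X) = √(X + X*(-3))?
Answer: 86027/10527 - √118/52635 ≈ 8.1718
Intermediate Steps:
W(X) = √2*√(-X) (W(X) = √(X - 3*X) = √(-2*X) = √2*√(-X))
(W(-59) - 430135)/((-122220 - 1*142233) + 211818) = (√2*√(-1*(-59)) - 430135)/((-122220 - 1*142233) + 211818) = (√2*√59 - 430135)/((-122220 - 142233) + 211818) = (√118 - 430135)/(-264453 + 211818) = (-430135 + √118)/(-52635) = (-430135 + √118)*(-1/52635) = 86027/10527 - √118/52635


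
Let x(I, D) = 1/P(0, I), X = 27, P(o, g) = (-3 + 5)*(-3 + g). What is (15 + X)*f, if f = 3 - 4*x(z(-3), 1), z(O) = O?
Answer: 140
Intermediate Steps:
P(o, g) = -6 + 2*g (P(o, g) = 2*(-3 + g) = -6 + 2*g)
x(I, D) = 1/(-6 + 2*I)
f = 10/3 (f = 3 - 2/(-3 - 3) = 3 - 2/(-6) = 3 - 2*(-1)/6 = 3 - 4*(-1/12) = 3 + 1/3 = 10/3 ≈ 3.3333)
(15 + X)*f = (15 + 27)*(10/3) = 42*(10/3) = 140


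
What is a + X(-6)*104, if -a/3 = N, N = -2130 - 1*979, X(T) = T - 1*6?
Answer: 8079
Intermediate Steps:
X(T) = -6 + T (X(T) = T - 6 = -6 + T)
N = -3109 (N = -2130 - 979 = -3109)
a = 9327 (a = -3*(-3109) = 9327)
a + X(-6)*104 = 9327 + (-6 - 6)*104 = 9327 - 12*104 = 9327 - 1248 = 8079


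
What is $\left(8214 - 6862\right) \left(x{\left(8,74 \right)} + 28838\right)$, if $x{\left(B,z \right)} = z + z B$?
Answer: $39889408$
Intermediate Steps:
$x{\left(B,z \right)} = z + B z$
$\left(8214 - 6862\right) \left(x{\left(8,74 \right)} + 28838\right) = \left(8214 - 6862\right) \left(74 \left(1 + 8\right) + 28838\right) = 1352 \left(74 \cdot 9 + 28838\right) = 1352 \left(666 + 28838\right) = 1352 \cdot 29504 = 39889408$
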